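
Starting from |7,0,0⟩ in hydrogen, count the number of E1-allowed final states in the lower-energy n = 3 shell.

3

E1 requires Δl = ±1, so l_f ∈ {-1, 1}; with 0 ≤ l_f ≤ n_f−1 = 2, the allowed l_f values are {1}.
For l_f = 1: m_f ∈ {m_i−1, m_i, m_i+1} ∩ [−1, 1] = {-1, 0, 1} → 3 states.
Total: 3.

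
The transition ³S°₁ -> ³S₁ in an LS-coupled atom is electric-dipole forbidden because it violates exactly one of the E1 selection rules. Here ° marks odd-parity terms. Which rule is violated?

Reading off the term symbols: S 1→1, L 0→0, J 1→1, parity odd→even.
Parity must change: odd → even — satisfied.
ΔS = 0: S: 1 → 1 — satisfied.
ΔL = 0, ±1 (not L=0↔0): L: 0 → 0, ΔL = +0 — violated.
ΔJ = 0, ±1 (not J=0↔0): J: 1 → 1, ΔJ = +0 — satisfied.

the L=0 ↔ L=0 exclusion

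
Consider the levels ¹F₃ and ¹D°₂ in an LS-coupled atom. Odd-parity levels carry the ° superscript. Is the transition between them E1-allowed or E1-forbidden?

allowed

Initial level: S=0, L=3, J=3, parity even. Final level: S=0, L=2, J=2, parity odd.
Parity must change: even → odd — passes.
ΔS = 0: S: 0 → 0 — passes.
ΔL = 0, ±1 (not L=0↔0): L: 3 → 2, ΔL = -1 — passes.
ΔJ = 0, ±1 (not J=0↔0): J: 3 → 2, ΔJ = -1 — passes.
All four E1 rules are satisfied.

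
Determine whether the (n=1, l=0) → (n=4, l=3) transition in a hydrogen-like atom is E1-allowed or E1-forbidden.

l: 0 → 3 (Δl = +3). Δl = ±1 violated.
The transition is electric-dipole forbidden.

forbidden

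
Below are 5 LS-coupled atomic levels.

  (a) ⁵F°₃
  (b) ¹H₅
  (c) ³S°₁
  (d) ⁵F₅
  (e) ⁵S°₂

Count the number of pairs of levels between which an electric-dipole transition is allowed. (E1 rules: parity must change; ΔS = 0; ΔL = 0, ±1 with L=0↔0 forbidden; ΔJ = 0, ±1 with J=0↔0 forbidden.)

(a)–(b): forbidden (ΔS, ΔL, ΔJ).
(a)–(c): forbidden (parity, ΔS, ΔL, ΔJ).
(a)–(d): forbidden (ΔJ).
(a)–(e): forbidden (parity, ΔL).
(b)–(c): forbidden (ΔS, ΔL, ΔJ).
(b)–(d): forbidden (parity, ΔS, ΔL).
(b)–(e): forbidden (ΔS, ΔL, ΔJ).
(c)–(d): forbidden (ΔS, ΔL, ΔJ).
(c)–(e): forbidden (parity, ΔS, ΔL).
(d)–(e): forbidden (ΔL, ΔJ).
Allowed pairs: 0 of 10.

0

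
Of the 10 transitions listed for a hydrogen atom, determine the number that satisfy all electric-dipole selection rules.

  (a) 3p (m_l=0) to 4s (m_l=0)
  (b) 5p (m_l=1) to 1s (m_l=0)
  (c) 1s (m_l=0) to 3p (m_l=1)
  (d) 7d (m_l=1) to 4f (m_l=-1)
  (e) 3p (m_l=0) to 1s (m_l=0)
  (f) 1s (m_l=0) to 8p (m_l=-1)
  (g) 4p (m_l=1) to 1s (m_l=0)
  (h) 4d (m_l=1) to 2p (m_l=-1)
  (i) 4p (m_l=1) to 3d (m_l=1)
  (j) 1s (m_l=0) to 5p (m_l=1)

(a) allowed
(b) allowed
(c) allowed
(d) forbidden — Δm_l = -2 (E1 requires Δm_l = 0, ±1)
(e) allowed
(f) allowed
(g) allowed
(h) forbidden — Δm_l = -2 (E1 requires Δm_l = 0, ±1)
(i) allowed
(j) allowed
Total allowed: 8 of 10.

8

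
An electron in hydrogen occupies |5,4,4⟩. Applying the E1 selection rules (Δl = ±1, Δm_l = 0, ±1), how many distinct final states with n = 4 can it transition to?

E1 requires Δl = ±1, so l_f ∈ {3, 5}; with 0 ≤ l_f ≤ n_f−1 = 3, the allowed l_f values are {3}.
For l_f = 3: m_f ∈ {m_i−1, m_i, m_i+1} ∩ [−3, 3] = {3} → 1 state.
Total: 1.

1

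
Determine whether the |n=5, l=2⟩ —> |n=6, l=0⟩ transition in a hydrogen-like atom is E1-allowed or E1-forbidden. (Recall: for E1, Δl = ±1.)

forbidden

l: 2 → 0 (Δl = -2). Δl = ±1 violated.
The transition is electric-dipole forbidden.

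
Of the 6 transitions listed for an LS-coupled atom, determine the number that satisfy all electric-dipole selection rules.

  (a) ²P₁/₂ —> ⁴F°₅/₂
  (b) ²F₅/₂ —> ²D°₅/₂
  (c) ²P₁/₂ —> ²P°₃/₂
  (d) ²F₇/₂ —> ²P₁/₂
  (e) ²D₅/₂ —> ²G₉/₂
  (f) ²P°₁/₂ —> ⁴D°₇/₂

2

(a) forbidden (ΔS, ΔL, ΔJ fail)
(b) allowed
(c) allowed
(d) forbidden (parity, ΔL, ΔJ fail)
(e) forbidden (parity, ΔL, ΔJ fail)
(f) forbidden (parity, ΔS, ΔJ fail)
Total allowed: 2 of 6.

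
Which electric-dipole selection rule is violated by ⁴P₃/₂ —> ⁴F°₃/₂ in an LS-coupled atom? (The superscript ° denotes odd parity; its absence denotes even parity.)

Parity must change: even → odd — ✓.
ΔS = 0: S: 3/2 → 3/2 — ✓.
ΔL = 0, ±1 (not L=0↔0): L: 1 → 3, ΔL = +2 — ✗.
ΔJ = 0, ±1 (not J=0↔0): J: 3/2 → 3/2, ΔJ = +0 — ✓.

the ΔL = 0, ±1 rule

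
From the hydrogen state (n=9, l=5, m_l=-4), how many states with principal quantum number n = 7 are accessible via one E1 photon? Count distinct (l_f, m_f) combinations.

E1 requires Δl = ±1, so l_f ∈ {4, 6}; with 0 ≤ l_f ≤ n_f−1 = 6, the allowed l_f values are {4, 6}.
For l_f = 4: m_f ∈ {m_i−1, m_i, m_i+1} ∩ [−4, 4] = {-4, -3} → 2 states.
For l_f = 6: m_f ∈ {m_i−1, m_i, m_i+1} ∩ [−6, 6] = {-5, -4, -3} → 3 states.
Total: 5.

5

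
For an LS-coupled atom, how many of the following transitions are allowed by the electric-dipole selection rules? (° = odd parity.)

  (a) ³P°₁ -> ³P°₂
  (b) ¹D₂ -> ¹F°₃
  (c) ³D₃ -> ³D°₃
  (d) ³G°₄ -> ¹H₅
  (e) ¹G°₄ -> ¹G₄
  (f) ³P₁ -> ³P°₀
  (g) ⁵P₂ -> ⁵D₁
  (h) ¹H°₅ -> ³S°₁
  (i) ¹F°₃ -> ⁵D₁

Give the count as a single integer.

4

(a) forbidden (parity fails)
(b) allowed
(c) allowed
(d) forbidden (ΔS fails)
(e) allowed
(f) allowed
(g) forbidden (parity fails)
(h) forbidden (parity, ΔS, ΔL, ΔJ fail)
(i) forbidden (ΔS, ΔJ fail)
Total allowed: 4 of 9.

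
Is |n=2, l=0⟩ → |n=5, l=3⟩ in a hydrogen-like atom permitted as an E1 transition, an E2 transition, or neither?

neither

Δl = 3 − 0 = +3; l_i + l_f = 3.
E1 (Δl = ±1): not satisfied.
E2 (Δl = 0,±2, l_i+l_f ≥ 2): not satisfied.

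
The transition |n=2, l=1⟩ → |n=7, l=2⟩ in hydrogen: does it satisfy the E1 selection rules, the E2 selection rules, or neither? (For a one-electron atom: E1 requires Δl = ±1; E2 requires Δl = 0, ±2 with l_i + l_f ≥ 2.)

E1

Δl = 2 − 1 = +1; l_i + l_f = 3.
E1 (Δl = ±1): satisfied.
E2 (Δl = 0,±2, l_i+l_f ≥ 2): not satisfied.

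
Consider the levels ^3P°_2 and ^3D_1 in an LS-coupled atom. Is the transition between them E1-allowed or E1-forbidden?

allowed

Reading off the term symbols: S 1→1, L 1→2, J 2→1, parity odd→even.
ΔJ = 0, ±1 (not J=0↔0): J: 2 → 1, ΔJ = -1 — passes.
ΔL = 0, ±1 (not L=0↔0): L: 1 → 2, ΔL = +1 — passes.
Parity must change: odd → even — passes.
ΔS = 0: S: 1 → 1 — passes.
All four E1 rules are satisfied.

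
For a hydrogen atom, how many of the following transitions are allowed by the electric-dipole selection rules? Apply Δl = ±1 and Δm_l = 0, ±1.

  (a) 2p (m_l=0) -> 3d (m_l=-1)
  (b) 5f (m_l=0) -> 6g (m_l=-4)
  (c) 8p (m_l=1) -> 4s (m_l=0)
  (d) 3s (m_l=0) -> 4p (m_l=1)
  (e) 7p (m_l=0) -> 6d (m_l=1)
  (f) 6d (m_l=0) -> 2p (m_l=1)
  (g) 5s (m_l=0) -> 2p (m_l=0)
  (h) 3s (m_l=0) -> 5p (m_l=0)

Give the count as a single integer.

(a) allowed
(b) forbidden — Δm_l = -4 (E1 requires Δm_l = 0, ±1)
(c) allowed
(d) allowed
(e) allowed
(f) allowed
(g) allowed
(h) allowed
Total allowed: 7 of 8.

7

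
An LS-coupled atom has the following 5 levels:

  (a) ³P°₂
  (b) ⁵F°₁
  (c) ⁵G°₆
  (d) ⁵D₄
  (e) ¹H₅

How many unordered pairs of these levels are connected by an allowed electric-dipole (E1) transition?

(a)–(b): forbidden (parity, ΔS, ΔL).
(a)–(c): forbidden (parity, ΔS, ΔL, ΔJ).
(a)–(d): forbidden (ΔS, ΔJ).
(a)–(e): forbidden (ΔS, ΔL, ΔJ).
(b)–(c): forbidden (parity, ΔJ).
(b)–(d): forbidden (ΔJ).
(b)–(e): forbidden (ΔS, ΔL, ΔJ).
(c)–(d): forbidden (ΔL, ΔJ).
(c)–(e): forbidden (ΔS).
(d)–(e): forbidden (parity, ΔS, ΔL).
Allowed pairs: 0 of 10.

0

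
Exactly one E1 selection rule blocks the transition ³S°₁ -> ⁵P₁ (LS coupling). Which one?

the ΔS = 0 rule

Reading off the term symbols: S 1→2, L 0→1, J 1→1, parity odd→even.
ΔJ = 0, ±1 (not J=0↔0): J: 1 → 1, ΔJ = +0 — passes.
ΔL = 0, ±1 (not L=0↔0): L: 0 → 1, ΔL = +1 — passes.
Parity must change: odd → even — passes.
ΔS = 0: S: 1 → 2 — fails.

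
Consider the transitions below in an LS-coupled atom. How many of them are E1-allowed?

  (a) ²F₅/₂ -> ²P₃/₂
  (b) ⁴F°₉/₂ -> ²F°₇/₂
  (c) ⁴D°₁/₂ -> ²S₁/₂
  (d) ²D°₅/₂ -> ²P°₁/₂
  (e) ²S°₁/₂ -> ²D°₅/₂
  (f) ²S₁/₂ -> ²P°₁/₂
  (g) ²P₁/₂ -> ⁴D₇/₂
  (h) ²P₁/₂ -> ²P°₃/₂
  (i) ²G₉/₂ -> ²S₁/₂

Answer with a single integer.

(a) forbidden (parity, ΔL fail)
(b) forbidden (parity, ΔS fail)
(c) forbidden (ΔS, ΔL fail)
(d) forbidden (parity, ΔJ fail)
(e) forbidden (parity, ΔL, ΔJ fail)
(f) allowed
(g) forbidden (parity, ΔS, ΔJ fail)
(h) allowed
(i) forbidden (parity, ΔL, ΔJ fail)
Total allowed: 2 of 9.

2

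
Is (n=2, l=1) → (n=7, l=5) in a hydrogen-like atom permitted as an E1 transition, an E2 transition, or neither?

Δl = 5 − 1 = +4; l_i + l_f = 6.
E1 (Δl = ±1): not satisfied.
E2 (Δl = 0,±2, l_i+l_f ≥ 2): not satisfied.

neither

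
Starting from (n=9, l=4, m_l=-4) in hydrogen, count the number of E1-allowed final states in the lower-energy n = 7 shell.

E1 requires Δl = ±1, so l_f ∈ {3, 5}; with 0 ≤ l_f ≤ n_f−1 = 6, the allowed l_f values are {3, 5}.
For l_f = 3: m_f ∈ {m_i−1, m_i, m_i+1} ∩ [−3, 3] = {-3} → 1 state.
For l_f = 5: m_f ∈ {m_i−1, m_i, m_i+1} ∩ [−5, 5] = {-5, -4, -3} → 3 states.
Total: 4.

4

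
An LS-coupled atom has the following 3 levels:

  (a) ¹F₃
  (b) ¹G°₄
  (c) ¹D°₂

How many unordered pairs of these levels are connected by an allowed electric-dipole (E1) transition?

2

(a)–(b): allowed.
(a)–(c): allowed.
(b)–(c): forbidden (parity, ΔL, ΔJ).
Allowed pairs: 2 of 3.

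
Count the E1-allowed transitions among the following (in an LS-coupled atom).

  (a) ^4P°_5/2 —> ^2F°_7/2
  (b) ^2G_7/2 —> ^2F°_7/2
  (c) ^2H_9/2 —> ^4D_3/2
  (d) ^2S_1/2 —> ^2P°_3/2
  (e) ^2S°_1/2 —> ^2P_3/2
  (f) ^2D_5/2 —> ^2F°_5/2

(a) forbidden (parity, ΔS, ΔL fail)
(b) allowed
(c) forbidden (parity, ΔS, ΔL, ΔJ fail)
(d) allowed
(e) allowed
(f) allowed
Total allowed: 4 of 6.

4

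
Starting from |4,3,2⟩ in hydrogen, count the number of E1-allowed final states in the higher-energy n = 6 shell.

E1 requires Δl = ±1, so l_f ∈ {2, 4}; with 0 ≤ l_f ≤ n_f−1 = 5, the allowed l_f values are {2, 4}.
For l_f = 2: m_f ∈ {m_i−1, m_i, m_i+1} ∩ [−2, 2] = {1, 2} → 2 states.
For l_f = 4: m_f ∈ {m_i−1, m_i, m_i+1} ∩ [−4, 4] = {1, 2, 3} → 3 states.
Total: 5.

5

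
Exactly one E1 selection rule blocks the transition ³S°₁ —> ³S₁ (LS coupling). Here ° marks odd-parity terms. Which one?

the L=0 ↔ L=0 exclusion

Parity must change: odd → even — ✓.
ΔS = 0: S: 1 → 1 — ✓.
ΔL = 0, ±1 (not L=0↔0): L: 0 → 0, ΔL = +0 — ✗.
ΔJ = 0, ±1 (not J=0↔0): J: 1 → 1, ΔJ = +0 — ✓.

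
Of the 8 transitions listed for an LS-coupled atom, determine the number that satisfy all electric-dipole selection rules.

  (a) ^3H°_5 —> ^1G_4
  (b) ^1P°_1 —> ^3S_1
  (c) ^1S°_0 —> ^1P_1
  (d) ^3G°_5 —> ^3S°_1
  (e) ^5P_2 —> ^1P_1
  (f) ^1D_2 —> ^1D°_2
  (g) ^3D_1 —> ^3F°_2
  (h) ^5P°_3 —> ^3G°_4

(a) forbidden (ΔS fails)
(b) forbidden (ΔS fails)
(c) allowed
(d) forbidden (parity, ΔL, ΔJ fail)
(e) forbidden (parity, ΔS fail)
(f) allowed
(g) allowed
(h) forbidden (parity, ΔS, ΔL fail)
Total allowed: 3 of 8.

3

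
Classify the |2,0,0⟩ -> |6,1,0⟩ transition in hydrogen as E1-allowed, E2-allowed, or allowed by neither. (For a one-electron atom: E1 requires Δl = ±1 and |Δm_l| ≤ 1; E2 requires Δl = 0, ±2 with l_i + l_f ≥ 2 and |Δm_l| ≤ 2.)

E1

Δl = 1 − 0 = +1; l_i + l_f = 1.
Δm_l = +0.
E1 (Δl = ±1, |Δm_l| ≤ 1): satisfied.
E2 (Δl = 0,±2, l_i+l_f ≥ 2, |Δm_l| ≤ 2): not satisfied.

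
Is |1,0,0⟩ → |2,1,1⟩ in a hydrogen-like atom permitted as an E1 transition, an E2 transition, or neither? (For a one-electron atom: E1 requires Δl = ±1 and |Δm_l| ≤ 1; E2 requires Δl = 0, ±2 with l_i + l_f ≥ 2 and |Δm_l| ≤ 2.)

E1

Δl = 1 − 0 = +1; l_i + l_f = 1.
Δm_l = +1.
E1 (Δl = ±1, |Δm_l| ≤ 1): satisfied.
E2 (Δl = 0,±2, l_i+l_f ≥ 2, |Δm_l| ≤ 2): not satisfied.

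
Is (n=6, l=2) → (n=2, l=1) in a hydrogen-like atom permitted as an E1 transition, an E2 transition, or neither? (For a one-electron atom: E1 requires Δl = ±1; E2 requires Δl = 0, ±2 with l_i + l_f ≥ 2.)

E1

Δl = 1 − 2 = -1; l_i + l_f = 3.
E1 (Δl = ±1): satisfied.
E2 (Δl = 0,±2, l_i+l_f ≥ 2): not satisfied.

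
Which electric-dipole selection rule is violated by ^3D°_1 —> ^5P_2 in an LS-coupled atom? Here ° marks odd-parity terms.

the ΔS = 0 rule

Parity must change: odd → even — ok.
ΔJ = 0, ±1 (not J=0↔0): J: 1 → 2, ΔJ = +1 — ok.
ΔL = 0, ±1 (not L=0↔0): L: 2 → 1, ΔL = -1 — ok.
ΔS = 0: S: 1 → 2 — fails.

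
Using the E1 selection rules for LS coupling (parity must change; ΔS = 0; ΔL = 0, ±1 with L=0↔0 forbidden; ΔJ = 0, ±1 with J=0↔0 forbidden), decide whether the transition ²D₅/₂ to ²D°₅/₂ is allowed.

allowed

Reading off the term symbols: S 1/2→1/2, L 2→2, J 5/2→5/2, parity even→odd.
Parity must change: even → odd — ok.
ΔS = 0: S: 1/2 → 1/2 — ok.
ΔL = 0, ±1 (not L=0↔0): L: 2 → 2, ΔL = +0 — ok.
ΔJ = 0, ±1 (not J=0↔0): J: 5/2 → 5/2, ΔJ = +0 — ok.
All four E1 rules are satisfied.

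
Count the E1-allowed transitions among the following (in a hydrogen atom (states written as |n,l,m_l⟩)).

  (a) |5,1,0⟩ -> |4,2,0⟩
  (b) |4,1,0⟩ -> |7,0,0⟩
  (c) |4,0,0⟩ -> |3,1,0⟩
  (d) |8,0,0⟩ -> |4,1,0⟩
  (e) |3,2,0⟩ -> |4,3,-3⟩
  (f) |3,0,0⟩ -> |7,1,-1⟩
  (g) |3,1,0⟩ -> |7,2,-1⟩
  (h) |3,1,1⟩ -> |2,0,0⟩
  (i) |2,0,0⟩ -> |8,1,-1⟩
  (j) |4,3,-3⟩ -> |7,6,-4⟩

8

(a) allowed
(b) allowed
(c) allowed
(d) allowed
(e) forbidden — Δm_l = -3 (E1 requires Δm_l = 0, ±1)
(f) allowed
(g) allowed
(h) allowed
(i) allowed
(j) forbidden — Δl = +3 (E1 requires Δl = ±1)
Total allowed: 8 of 10.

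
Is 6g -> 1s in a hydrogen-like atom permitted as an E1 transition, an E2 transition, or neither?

neither

Δl = 0 − 4 = -4; l_i + l_f = 4.
E1 (Δl = ±1): not satisfied.
E2 (Δl = 0,±2, l_i+l_f ≥ 2): not satisfied.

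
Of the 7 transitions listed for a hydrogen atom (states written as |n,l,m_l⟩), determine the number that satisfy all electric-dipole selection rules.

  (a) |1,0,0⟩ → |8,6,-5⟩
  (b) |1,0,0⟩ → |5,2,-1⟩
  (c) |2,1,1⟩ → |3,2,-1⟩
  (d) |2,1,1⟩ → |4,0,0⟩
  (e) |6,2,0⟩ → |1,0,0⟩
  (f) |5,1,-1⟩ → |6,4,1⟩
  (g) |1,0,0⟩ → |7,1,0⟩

(a) forbidden — Δl = +6 (E1 requires Δl = ±1); Δm_l = -5 (E1 requires Δm_l = 0, ±1)
(b) forbidden — Δl = +2 (E1 requires Δl = ±1)
(c) forbidden — Δm_l = -2 (E1 requires Δm_l = 0, ±1)
(d) allowed
(e) forbidden — Δl = -2 (E1 requires Δl = ±1)
(f) forbidden — Δl = +3 (E1 requires Δl = ±1); Δm_l = +2 (E1 requires Δm_l = 0, ±1)
(g) allowed
Total allowed: 2 of 7.

2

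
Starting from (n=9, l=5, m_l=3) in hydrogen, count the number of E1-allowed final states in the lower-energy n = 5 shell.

E1 requires Δl = ±1, so l_f ∈ {4, 6}; with 0 ≤ l_f ≤ n_f−1 = 4, the allowed l_f values are {4}.
For l_f = 4: m_f ∈ {m_i−1, m_i, m_i+1} ∩ [−4, 4] = {2, 3, 4} → 3 states.
Total: 3.

3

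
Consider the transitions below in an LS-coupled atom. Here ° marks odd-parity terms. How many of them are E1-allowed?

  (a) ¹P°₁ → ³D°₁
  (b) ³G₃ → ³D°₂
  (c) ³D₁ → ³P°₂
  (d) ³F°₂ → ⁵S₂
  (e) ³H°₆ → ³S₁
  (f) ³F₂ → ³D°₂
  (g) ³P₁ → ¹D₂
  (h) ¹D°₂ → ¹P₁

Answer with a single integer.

(a) forbidden (parity, ΔS fail)
(b) forbidden (ΔL fails)
(c) allowed
(d) forbidden (ΔS, ΔL fail)
(e) forbidden (ΔL, ΔJ fail)
(f) allowed
(g) forbidden (parity, ΔS fail)
(h) allowed
Total allowed: 3 of 8.

3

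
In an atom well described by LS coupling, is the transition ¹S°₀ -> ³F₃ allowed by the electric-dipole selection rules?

Initial level: S=0, L=0, J=0, parity odd. Final level: S=1, L=3, J=3, parity even.
Parity must change: odd → even — ✓.
ΔS = 0: S: 0 → 1 — ✗.
ΔL = 0, ±1 (not L=0↔0): L: 0 → 3, ΔL = +3 — ✗.
ΔJ = 0, ±1 (not J=0↔0): J: 0 → 3, ΔJ = +3 — ✗.
Rule(s) violated: ΔS, ΔL, ΔJ.

forbidden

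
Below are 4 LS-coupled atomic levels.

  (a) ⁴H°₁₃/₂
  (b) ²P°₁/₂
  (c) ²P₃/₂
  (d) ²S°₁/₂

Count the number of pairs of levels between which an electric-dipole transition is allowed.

2

(a)–(b): forbidden (parity, ΔS, ΔL, ΔJ).
(a)–(c): forbidden (ΔS, ΔL, ΔJ).
(a)–(d): forbidden (parity, ΔS, ΔL, ΔJ).
(b)–(c): allowed.
(b)–(d): forbidden (parity).
(c)–(d): allowed.
Allowed pairs: 2 of 6.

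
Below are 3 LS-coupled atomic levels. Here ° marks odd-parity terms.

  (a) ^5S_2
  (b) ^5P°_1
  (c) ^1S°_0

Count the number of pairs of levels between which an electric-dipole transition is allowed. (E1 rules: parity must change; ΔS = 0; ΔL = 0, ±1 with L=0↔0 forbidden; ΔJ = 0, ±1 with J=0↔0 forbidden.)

(a)–(b): allowed.
(a)–(c): forbidden (ΔS, ΔL, ΔJ).
(b)–(c): forbidden (parity, ΔS).
Allowed pairs: 1 of 3.

1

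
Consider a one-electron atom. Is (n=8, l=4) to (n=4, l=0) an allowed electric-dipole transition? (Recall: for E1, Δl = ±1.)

forbidden

l: 4 → 0 (Δl = -4). Δl = ±1 ✗.
The transition is electric-dipole forbidden.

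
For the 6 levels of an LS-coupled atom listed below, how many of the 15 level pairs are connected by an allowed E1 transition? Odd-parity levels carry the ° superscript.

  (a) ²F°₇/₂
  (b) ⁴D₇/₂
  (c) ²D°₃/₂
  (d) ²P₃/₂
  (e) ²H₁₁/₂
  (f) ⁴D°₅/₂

2

(a)–(b): forbidden (ΔS).
(a)–(c): forbidden (parity, ΔJ).
(a)–(d): forbidden (ΔL, ΔJ).
(a)–(e): forbidden (ΔL, ΔJ).
(a)–(f): forbidden (parity, ΔS).
(b)–(c): forbidden (ΔS, ΔJ).
(b)–(d): forbidden (parity, ΔS, ΔJ).
(b)–(e): forbidden (parity, ΔS, ΔL, ΔJ).
(b)–(f): allowed.
(c)–(d): allowed.
(c)–(e): forbidden (ΔL, ΔJ).
(c)–(f): forbidden (parity, ΔS).
(d)–(e): forbidden (parity, ΔL, ΔJ).
(d)–(f): forbidden (ΔS).
(e)–(f): forbidden (ΔS, ΔL, ΔJ).
Allowed pairs: 2 of 15.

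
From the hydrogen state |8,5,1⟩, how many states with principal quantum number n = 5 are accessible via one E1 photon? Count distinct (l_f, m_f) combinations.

E1 requires Δl = ±1, so l_f ∈ {4, 6}; with 0 ≤ l_f ≤ n_f−1 = 4, the allowed l_f values are {4}.
For l_f = 4: m_f ∈ {m_i−1, m_i, m_i+1} ∩ [−4, 4] = {0, 1, 2} → 3 states.
Total: 3.

3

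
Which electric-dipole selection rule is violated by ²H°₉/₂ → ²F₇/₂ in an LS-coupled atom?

the ΔL = 0, ±1 rule

Reading off the term symbols: S 1/2→1/2, L 5→3, J 9/2→7/2, parity odd→even.
ΔJ = 0, ±1 (not J=0↔0): J: 9/2 → 7/2, ΔJ = -1 — ✓.
Parity must change: odd → even — ✓.
ΔL = 0, ±1 (not L=0↔0): L: 5 → 3, ΔL = -2 — ✗.
ΔS = 0: S: 1/2 → 1/2 — ✓.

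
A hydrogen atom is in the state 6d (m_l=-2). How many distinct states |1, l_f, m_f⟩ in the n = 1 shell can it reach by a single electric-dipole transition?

0

E1 requires l_f ∈ {1, 3}, but neither lies in [0, 0], so no final state is reachable.
Total: 0.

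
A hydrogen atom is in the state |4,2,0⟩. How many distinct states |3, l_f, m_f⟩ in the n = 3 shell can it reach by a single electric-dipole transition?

E1 requires Δl = ±1, so l_f ∈ {1, 3}; with 0 ≤ l_f ≤ n_f−1 = 2, the allowed l_f values are {1}.
For l_f = 1: m_f ∈ {m_i−1, m_i, m_i+1} ∩ [−1, 1] = {-1, 0, 1} → 3 states.
Total: 3.

3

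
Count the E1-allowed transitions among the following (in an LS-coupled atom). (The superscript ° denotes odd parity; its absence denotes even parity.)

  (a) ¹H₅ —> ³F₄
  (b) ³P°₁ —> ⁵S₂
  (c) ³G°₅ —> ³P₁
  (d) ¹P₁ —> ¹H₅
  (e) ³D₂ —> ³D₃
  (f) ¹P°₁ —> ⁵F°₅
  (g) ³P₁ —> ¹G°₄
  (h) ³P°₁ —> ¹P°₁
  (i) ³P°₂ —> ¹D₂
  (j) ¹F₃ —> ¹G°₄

(a) forbidden (parity, ΔS, ΔL fail)
(b) forbidden (ΔS fails)
(c) forbidden (ΔL, ΔJ fail)
(d) forbidden (parity, ΔL, ΔJ fail)
(e) forbidden (parity fails)
(f) forbidden (parity, ΔS, ΔL, ΔJ fail)
(g) forbidden (ΔS, ΔL, ΔJ fail)
(h) forbidden (parity, ΔS fail)
(i) forbidden (ΔS fails)
(j) allowed
Total allowed: 1 of 10.

1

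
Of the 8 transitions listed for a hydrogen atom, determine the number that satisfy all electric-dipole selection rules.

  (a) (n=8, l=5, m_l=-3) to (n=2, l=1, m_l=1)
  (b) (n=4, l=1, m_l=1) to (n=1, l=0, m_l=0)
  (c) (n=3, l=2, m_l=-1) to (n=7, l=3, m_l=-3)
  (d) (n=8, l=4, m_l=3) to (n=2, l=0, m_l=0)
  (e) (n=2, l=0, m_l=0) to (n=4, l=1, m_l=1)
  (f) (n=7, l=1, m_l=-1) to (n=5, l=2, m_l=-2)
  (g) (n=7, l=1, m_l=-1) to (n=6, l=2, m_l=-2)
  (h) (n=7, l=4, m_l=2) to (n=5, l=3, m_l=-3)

4

(a) forbidden — Δl = -4 (E1 requires Δl = ±1); Δm_l = +4 (E1 requires Δm_l = 0, ±1)
(b) allowed
(c) forbidden — Δm_l = -2 (E1 requires Δm_l = 0, ±1)
(d) forbidden — Δl = -4 (E1 requires Δl = ±1); Δm_l = -3 (E1 requires Δm_l = 0, ±1)
(e) allowed
(f) allowed
(g) allowed
(h) forbidden — Δm_l = -5 (E1 requires Δm_l = 0, ±1)
Total allowed: 4 of 8.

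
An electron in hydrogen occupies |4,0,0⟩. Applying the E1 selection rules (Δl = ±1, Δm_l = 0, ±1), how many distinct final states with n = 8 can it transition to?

3

E1 requires Δl = ±1, so l_f ∈ {-1, 1}; with 0 ≤ l_f ≤ n_f−1 = 7, the allowed l_f values are {1}.
For l_f = 1: m_f ∈ {m_i−1, m_i, m_i+1} ∩ [−1, 1] = {-1, 0, 1} → 3 states.
Total: 3.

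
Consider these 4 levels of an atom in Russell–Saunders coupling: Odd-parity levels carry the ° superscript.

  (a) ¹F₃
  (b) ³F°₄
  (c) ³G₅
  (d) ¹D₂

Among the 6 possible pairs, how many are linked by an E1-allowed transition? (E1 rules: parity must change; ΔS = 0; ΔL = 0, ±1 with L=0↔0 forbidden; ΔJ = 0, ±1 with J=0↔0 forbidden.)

1

(a)–(b): forbidden (ΔS).
(a)–(c): forbidden (parity, ΔS, ΔJ).
(a)–(d): forbidden (parity).
(b)–(c): allowed.
(b)–(d): forbidden (ΔS, ΔJ).
(c)–(d): forbidden (parity, ΔS, ΔL, ΔJ).
Allowed pairs: 1 of 6.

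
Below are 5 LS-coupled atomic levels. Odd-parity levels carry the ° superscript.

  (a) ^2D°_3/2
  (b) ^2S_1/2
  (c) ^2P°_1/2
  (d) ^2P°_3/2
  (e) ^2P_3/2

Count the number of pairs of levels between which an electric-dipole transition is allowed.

(a)–(b): forbidden (ΔL).
(a)–(c): forbidden (parity).
(a)–(d): forbidden (parity).
(a)–(e): allowed.
(b)–(c): allowed.
(b)–(d): allowed.
(b)–(e): forbidden (parity).
(c)–(d): forbidden (parity).
(c)–(e): allowed.
(d)–(e): allowed.
Allowed pairs: 5 of 10.

5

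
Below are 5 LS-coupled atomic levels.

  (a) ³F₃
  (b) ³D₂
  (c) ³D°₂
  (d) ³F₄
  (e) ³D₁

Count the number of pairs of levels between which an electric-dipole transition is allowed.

(a)–(b): forbidden (parity).
(a)–(c): allowed.
(a)–(d): forbidden (parity).
(a)–(e): forbidden (parity, ΔJ).
(b)–(c): allowed.
(b)–(d): forbidden (parity, ΔJ).
(b)–(e): forbidden (parity).
(c)–(d): forbidden (ΔJ).
(c)–(e): allowed.
(d)–(e): forbidden (parity, ΔJ).
Allowed pairs: 3 of 10.

3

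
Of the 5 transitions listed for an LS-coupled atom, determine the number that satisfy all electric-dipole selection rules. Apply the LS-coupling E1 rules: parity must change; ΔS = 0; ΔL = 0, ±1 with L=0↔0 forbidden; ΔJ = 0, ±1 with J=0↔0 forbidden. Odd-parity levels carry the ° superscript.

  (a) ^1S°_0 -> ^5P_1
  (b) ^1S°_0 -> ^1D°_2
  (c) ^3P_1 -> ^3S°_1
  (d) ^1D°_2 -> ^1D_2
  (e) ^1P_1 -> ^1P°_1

3

(a) forbidden (ΔS fails)
(b) forbidden (parity, ΔL, ΔJ fail)
(c) allowed
(d) allowed
(e) allowed
Total allowed: 3 of 5.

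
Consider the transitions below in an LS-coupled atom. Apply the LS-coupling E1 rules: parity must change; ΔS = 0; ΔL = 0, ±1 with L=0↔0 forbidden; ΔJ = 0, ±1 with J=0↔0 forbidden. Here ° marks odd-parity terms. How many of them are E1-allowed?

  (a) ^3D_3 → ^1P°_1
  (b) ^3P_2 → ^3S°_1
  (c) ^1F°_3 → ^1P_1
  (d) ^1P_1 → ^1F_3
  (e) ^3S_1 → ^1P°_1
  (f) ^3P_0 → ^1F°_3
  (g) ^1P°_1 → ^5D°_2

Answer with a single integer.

1

(a) forbidden (ΔS, ΔJ fail)
(b) allowed
(c) forbidden (ΔL, ΔJ fail)
(d) forbidden (parity, ΔL, ΔJ fail)
(e) forbidden (ΔS fails)
(f) forbidden (ΔS, ΔL, ΔJ fail)
(g) forbidden (parity, ΔS fail)
Total allowed: 1 of 7.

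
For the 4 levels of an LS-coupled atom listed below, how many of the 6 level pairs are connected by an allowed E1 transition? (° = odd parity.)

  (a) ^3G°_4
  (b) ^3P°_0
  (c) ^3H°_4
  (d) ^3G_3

2

(a)–(b): forbidden (parity, ΔL, ΔJ).
(a)–(c): forbidden (parity).
(a)–(d): allowed.
(b)–(c): forbidden (parity, ΔL, ΔJ).
(b)–(d): forbidden (ΔL, ΔJ).
(c)–(d): allowed.
Allowed pairs: 2 of 6.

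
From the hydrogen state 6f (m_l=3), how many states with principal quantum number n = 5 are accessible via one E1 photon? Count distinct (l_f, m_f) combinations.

E1 requires Δl = ±1, so l_f ∈ {2, 4}; with 0 ≤ l_f ≤ n_f−1 = 4, the allowed l_f values are {2, 4}.
For l_f = 2: m_f ∈ {m_i−1, m_i, m_i+1} ∩ [−2, 2] = {2} → 1 state.
For l_f = 4: m_f ∈ {m_i−1, m_i, m_i+1} ∩ [−4, 4] = {2, 3, 4} → 3 states.
Total: 4.

4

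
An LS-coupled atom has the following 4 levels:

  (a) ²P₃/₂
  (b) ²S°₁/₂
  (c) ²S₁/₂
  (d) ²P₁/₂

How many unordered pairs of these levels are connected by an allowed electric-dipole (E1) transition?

(a)–(b): allowed.
(a)–(c): forbidden (parity).
(a)–(d): forbidden (parity).
(b)–(c): forbidden (ΔL).
(b)–(d): allowed.
(c)–(d): forbidden (parity).
Allowed pairs: 2 of 6.

2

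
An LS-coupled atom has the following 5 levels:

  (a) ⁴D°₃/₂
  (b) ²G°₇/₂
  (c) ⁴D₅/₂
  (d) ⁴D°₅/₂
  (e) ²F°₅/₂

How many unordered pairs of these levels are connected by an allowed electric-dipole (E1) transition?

2

(a)–(b): forbidden (parity, ΔS, ΔL, ΔJ).
(a)–(c): allowed.
(a)–(d): forbidden (parity).
(a)–(e): forbidden (parity, ΔS).
(b)–(c): forbidden (ΔS, ΔL).
(b)–(d): forbidden (parity, ΔS, ΔL).
(b)–(e): forbidden (parity).
(c)–(d): allowed.
(c)–(e): forbidden (ΔS).
(d)–(e): forbidden (parity, ΔS).
Allowed pairs: 2 of 10.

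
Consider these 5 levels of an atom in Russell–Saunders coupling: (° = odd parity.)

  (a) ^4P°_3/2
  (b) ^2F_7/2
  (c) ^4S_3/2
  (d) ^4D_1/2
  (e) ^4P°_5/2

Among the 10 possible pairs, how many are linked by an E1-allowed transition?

3

(a)–(b): forbidden (ΔS, ΔL, ΔJ).
(a)–(c): allowed.
(a)–(d): allowed.
(a)–(e): forbidden (parity).
(b)–(c): forbidden (parity, ΔS, ΔL, ΔJ).
(b)–(d): forbidden (parity, ΔS, ΔJ).
(b)–(e): forbidden (ΔS, ΔL).
(c)–(d): forbidden (parity, ΔL).
(c)–(e): allowed.
(d)–(e): forbidden (ΔJ).
Allowed pairs: 3 of 10.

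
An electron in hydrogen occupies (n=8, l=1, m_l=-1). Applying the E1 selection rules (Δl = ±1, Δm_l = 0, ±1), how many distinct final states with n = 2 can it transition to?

1

E1 requires Δl = ±1, so l_f ∈ {0, 2}; with 0 ≤ l_f ≤ n_f−1 = 1, the allowed l_f values are {0}.
For l_f = 0: m_f ∈ {m_i−1, m_i, m_i+1} ∩ [−0, 0] = {0} → 1 state.
Total: 1.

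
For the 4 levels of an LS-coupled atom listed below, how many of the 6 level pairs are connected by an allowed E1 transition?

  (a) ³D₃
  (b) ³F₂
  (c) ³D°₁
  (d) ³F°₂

3

(a)–(b): forbidden (parity).
(a)–(c): forbidden (ΔJ).
(a)–(d): allowed.
(b)–(c): allowed.
(b)–(d): allowed.
(c)–(d): forbidden (parity).
Allowed pairs: 3 of 6.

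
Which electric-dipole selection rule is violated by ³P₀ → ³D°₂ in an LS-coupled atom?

the ΔJ = 0, ±1 rule

Initial level: S=1, L=1, J=0, parity even. Final level: S=1, L=2, J=2, parity odd.
Parity must change: even → odd — ok.
ΔS = 0: S: 1 → 1 — ok.
ΔL = 0, ±1 (not L=0↔0): L: 1 → 2, ΔL = +1 — ok.
ΔJ = 0, ±1 (not J=0↔0): J: 0 → 2, ΔJ = +2 — fails.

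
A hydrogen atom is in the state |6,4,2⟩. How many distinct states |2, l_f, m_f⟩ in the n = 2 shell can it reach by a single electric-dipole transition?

E1 requires l_f ∈ {3, 5}, but neither lies in [0, 1], so no final state is reachable.
Total: 0.

0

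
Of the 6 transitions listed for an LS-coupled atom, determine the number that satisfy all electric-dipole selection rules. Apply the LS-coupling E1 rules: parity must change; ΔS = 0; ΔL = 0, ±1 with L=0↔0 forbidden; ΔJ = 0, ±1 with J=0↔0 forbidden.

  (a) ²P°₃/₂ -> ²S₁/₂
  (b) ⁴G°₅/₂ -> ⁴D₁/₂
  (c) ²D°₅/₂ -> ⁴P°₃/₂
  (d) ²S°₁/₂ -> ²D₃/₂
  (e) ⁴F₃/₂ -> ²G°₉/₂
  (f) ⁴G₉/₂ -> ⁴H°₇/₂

2

(a) allowed
(b) forbidden (ΔL, ΔJ fail)
(c) forbidden (parity, ΔS fail)
(d) forbidden (ΔL fails)
(e) forbidden (ΔS, ΔJ fail)
(f) allowed
Total allowed: 2 of 6.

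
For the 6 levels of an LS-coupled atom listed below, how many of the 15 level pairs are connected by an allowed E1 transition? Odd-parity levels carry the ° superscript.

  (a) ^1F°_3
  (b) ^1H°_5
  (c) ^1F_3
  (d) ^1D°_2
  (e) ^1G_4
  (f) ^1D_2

(a)–(b): forbidden (parity, ΔL, ΔJ).
(a)–(c): allowed.
(a)–(d): forbidden (parity).
(a)–(e): allowed.
(a)–(f): allowed.
(b)–(c): forbidden (ΔL, ΔJ).
(b)–(d): forbidden (parity, ΔL, ΔJ).
(b)–(e): allowed.
(b)–(f): forbidden (ΔL, ΔJ).
(c)–(d): allowed.
(c)–(e): forbidden (parity).
(c)–(f): forbidden (parity).
(d)–(e): forbidden (ΔL, ΔJ).
(d)–(f): allowed.
(e)–(f): forbidden (parity, ΔL, ΔJ).
Allowed pairs: 6 of 15.

6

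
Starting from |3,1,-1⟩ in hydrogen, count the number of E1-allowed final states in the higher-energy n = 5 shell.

E1 requires Δl = ±1, so l_f ∈ {0, 2}; with 0 ≤ l_f ≤ n_f−1 = 4, the allowed l_f values are {0, 2}.
For l_f = 0: m_f ∈ {m_i−1, m_i, m_i+1} ∩ [−0, 0] = {0} → 1 state.
For l_f = 2: m_f ∈ {m_i−1, m_i, m_i+1} ∩ [−2, 2] = {-2, -1, 0} → 3 states.
Total: 4.

4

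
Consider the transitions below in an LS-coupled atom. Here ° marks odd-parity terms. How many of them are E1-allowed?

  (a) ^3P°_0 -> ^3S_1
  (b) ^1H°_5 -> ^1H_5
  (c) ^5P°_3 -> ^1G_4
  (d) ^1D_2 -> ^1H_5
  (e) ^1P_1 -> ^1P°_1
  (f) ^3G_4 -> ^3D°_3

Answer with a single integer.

3

(a) allowed
(b) allowed
(c) forbidden (ΔS, ΔL fail)
(d) forbidden (parity, ΔL, ΔJ fail)
(e) allowed
(f) forbidden (ΔL fails)
Total allowed: 3 of 6.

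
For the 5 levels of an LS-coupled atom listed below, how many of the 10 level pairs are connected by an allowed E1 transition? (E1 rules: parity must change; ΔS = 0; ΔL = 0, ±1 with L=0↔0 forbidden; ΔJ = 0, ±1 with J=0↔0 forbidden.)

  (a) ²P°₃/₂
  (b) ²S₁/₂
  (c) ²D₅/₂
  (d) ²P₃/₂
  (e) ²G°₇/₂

3

(a)–(b): allowed.
(a)–(c): allowed.
(a)–(d): allowed.
(a)–(e): forbidden (parity, ΔL, ΔJ).
(b)–(c): forbidden (parity, ΔL, ΔJ).
(b)–(d): forbidden (parity).
(b)–(e): forbidden (ΔL, ΔJ).
(c)–(d): forbidden (parity).
(c)–(e): forbidden (ΔL).
(d)–(e): forbidden (ΔL, ΔJ).
Allowed pairs: 3 of 10.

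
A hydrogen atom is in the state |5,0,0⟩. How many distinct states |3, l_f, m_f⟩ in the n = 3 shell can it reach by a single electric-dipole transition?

E1 requires Δl = ±1, so l_f ∈ {-1, 1}; with 0 ≤ l_f ≤ n_f−1 = 2, the allowed l_f values are {1}.
For l_f = 1: m_f ∈ {m_i−1, m_i, m_i+1} ∩ [−1, 1] = {-1, 0, 1} → 3 states.
Total: 3.

3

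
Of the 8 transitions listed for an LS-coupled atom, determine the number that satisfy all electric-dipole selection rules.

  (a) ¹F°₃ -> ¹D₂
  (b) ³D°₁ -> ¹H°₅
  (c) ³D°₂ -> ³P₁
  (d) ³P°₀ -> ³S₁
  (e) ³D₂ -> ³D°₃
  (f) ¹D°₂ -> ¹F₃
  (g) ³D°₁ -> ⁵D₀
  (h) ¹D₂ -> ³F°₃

(a) allowed
(b) forbidden (parity, ΔS, ΔL, ΔJ fail)
(c) allowed
(d) allowed
(e) allowed
(f) allowed
(g) forbidden (ΔS fails)
(h) forbidden (ΔS fails)
Total allowed: 5 of 8.

5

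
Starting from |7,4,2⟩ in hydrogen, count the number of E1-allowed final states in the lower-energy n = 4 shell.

E1 requires Δl = ±1, so l_f ∈ {3, 5}; with 0 ≤ l_f ≤ n_f−1 = 3, the allowed l_f values are {3}.
For l_f = 3: m_f ∈ {m_i−1, m_i, m_i+1} ∩ [−3, 3] = {1, 2, 3} → 3 states.
Total: 3.

3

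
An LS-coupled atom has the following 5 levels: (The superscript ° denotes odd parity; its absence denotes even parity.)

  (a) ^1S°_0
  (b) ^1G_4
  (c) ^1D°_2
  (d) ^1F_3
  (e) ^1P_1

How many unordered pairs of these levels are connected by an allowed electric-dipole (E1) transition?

(a)–(b): forbidden (ΔL, ΔJ).
(a)–(c): forbidden (parity, ΔL, ΔJ).
(a)–(d): forbidden (ΔL, ΔJ).
(a)–(e): allowed.
(b)–(c): forbidden (ΔL, ΔJ).
(b)–(d): forbidden (parity).
(b)–(e): forbidden (parity, ΔL, ΔJ).
(c)–(d): allowed.
(c)–(e): allowed.
(d)–(e): forbidden (parity, ΔL, ΔJ).
Allowed pairs: 3 of 10.

3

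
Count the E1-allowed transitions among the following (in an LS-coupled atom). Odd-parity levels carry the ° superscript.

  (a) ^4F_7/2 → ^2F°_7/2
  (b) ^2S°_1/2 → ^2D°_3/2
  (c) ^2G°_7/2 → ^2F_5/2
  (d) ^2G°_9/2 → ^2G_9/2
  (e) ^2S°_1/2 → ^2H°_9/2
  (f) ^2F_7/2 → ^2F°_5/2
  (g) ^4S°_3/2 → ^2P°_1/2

(a) forbidden (ΔS fails)
(b) forbidden (parity, ΔL fail)
(c) allowed
(d) allowed
(e) forbidden (parity, ΔL, ΔJ fail)
(f) allowed
(g) forbidden (parity, ΔS fail)
Total allowed: 3 of 7.

3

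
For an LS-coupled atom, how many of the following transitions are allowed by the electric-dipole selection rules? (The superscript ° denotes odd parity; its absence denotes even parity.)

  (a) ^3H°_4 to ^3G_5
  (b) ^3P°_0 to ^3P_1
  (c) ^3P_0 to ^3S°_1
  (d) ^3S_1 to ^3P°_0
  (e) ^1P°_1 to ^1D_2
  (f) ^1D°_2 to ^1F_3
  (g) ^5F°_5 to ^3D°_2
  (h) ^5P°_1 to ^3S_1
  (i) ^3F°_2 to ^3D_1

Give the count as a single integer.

(a) allowed
(b) allowed
(c) allowed
(d) allowed
(e) allowed
(f) allowed
(g) forbidden (parity, ΔS, ΔJ fail)
(h) forbidden (ΔS fails)
(i) allowed
Total allowed: 7 of 9.

7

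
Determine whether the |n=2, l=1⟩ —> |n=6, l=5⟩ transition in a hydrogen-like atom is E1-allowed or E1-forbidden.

forbidden

l: 1 → 5 (Δl = +4). Δl = ±1 fails.
The transition is electric-dipole forbidden.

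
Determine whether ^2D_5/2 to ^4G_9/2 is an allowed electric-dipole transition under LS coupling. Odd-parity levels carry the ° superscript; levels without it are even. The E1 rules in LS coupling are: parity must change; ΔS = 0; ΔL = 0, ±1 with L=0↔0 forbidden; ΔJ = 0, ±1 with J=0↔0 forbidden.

forbidden

Parity must change: even → even — fails.
ΔS = 0: S: 1/2 → 3/2 — fails.
ΔL = 0, ±1 (not L=0↔0): L: 2 → 4, ΔL = +2 — fails.
ΔJ = 0, ±1 (not J=0↔0): J: 5/2 → 9/2, ΔJ = +2 — fails.
Rule(s) violated: parity, ΔS, ΔL, ΔJ.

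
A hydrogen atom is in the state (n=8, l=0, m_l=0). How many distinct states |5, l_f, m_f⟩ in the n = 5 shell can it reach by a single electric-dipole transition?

E1 requires Δl = ±1, so l_f ∈ {-1, 1}; with 0 ≤ l_f ≤ n_f−1 = 4, the allowed l_f values are {1}.
For l_f = 1: m_f ∈ {m_i−1, m_i, m_i+1} ∩ [−1, 1] = {-1, 0, 1} → 3 states.
Total: 3.

3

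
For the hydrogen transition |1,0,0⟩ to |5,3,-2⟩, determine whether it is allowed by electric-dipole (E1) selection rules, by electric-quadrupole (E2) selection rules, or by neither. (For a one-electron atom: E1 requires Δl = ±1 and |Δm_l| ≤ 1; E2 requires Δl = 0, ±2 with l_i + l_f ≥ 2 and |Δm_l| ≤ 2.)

neither

Δl = 3 − 0 = +3; l_i + l_f = 3.
Δm_l = -2.
E1 (Δl = ±1, |Δm_l| ≤ 1): not satisfied.
E2 (Δl = 0,±2, l_i+l_f ≥ 2, |Δm_l| ≤ 2): not satisfied.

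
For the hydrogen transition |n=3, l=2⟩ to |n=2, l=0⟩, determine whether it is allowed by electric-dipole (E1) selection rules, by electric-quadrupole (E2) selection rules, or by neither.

E2

Δl = 0 − 2 = -2; l_i + l_f = 2.
E1 (Δl = ±1): not satisfied.
E2 (Δl = 0,±2, l_i+l_f ≥ 2): satisfied.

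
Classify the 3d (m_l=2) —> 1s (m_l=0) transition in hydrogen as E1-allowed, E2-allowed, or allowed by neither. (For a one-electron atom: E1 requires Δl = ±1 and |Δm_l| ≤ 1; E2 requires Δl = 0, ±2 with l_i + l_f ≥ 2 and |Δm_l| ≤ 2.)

E2

Δl = 0 − 2 = -2; l_i + l_f = 2.
Δm_l = -2.
E1 (Δl = ±1, |Δm_l| ≤ 1): not satisfied.
E2 (Δl = 0,±2, l_i+l_f ≥ 2, |Δm_l| ≤ 2): satisfied.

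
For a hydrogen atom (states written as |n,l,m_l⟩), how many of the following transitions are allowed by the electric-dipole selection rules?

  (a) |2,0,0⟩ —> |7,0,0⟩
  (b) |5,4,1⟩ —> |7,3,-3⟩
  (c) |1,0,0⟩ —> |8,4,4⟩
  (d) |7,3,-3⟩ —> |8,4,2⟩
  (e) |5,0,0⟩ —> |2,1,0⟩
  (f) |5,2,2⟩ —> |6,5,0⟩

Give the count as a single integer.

1

(a) forbidden — Δl = +0 (E1 requires Δl = ±1)
(b) forbidden — Δm_l = -4 (E1 requires Δm_l = 0, ±1)
(c) forbidden — Δl = +4 (E1 requires Δl = ±1); Δm_l = +4 (E1 requires Δm_l = 0, ±1)
(d) forbidden — Δm_l = +5 (E1 requires Δm_l = 0, ±1)
(e) allowed
(f) forbidden — Δl = +3 (E1 requires Δl = ±1); Δm_l = -2 (E1 requires Δm_l = 0, ±1)
Total allowed: 1 of 6.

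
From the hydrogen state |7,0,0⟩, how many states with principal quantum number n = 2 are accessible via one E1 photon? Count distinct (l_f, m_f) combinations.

E1 requires Δl = ±1, so l_f ∈ {-1, 1}; with 0 ≤ l_f ≤ n_f−1 = 1, the allowed l_f values are {1}.
For l_f = 1: m_f ∈ {m_i−1, m_i, m_i+1} ∩ [−1, 1] = {-1, 0, 1} → 3 states.
Total: 3.

3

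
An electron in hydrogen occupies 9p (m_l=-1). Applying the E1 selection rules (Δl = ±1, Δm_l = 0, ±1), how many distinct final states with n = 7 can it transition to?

E1 requires Δl = ±1, so l_f ∈ {0, 2}; with 0 ≤ l_f ≤ n_f−1 = 6, the allowed l_f values are {0, 2}.
For l_f = 0: m_f ∈ {m_i−1, m_i, m_i+1} ∩ [−0, 0] = {0} → 1 state.
For l_f = 2: m_f ∈ {m_i−1, m_i, m_i+1} ∩ [−2, 2] = {-2, -1, 0} → 3 states.
Total: 4.

4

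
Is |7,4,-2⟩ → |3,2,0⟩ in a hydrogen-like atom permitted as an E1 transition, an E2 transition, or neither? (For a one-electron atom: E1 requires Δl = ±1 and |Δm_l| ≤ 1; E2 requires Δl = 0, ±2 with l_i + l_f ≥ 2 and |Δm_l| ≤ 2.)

E2

Δl = 2 − 4 = -2; l_i + l_f = 6.
Δm_l = +2.
E1 (Δl = ±1, |Δm_l| ≤ 1): not satisfied.
E2 (Δl = 0,±2, l_i+l_f ≥ 2, |Δm_l| ≤ 2): satisfied.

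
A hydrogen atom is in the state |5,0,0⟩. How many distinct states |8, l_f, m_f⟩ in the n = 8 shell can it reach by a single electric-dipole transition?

3

E1 requires Δl = ±1, so l_f ∈ {-1, 1}; with 0 ≤ l_f ≤ n_f−1 = 7, the allowed l_f values are {1}.
For l_f = 1: m_f ∈ {m_i−1, m_i, m_i+1} ∩ [−1, 1] = {-1, 0, 1} → 3 states.
Total: 3.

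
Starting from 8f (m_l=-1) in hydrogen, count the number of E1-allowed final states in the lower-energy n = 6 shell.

E1 requires Δl = ±1, so l_f ∈ {2, 4}; with 0 ≤ l_f ≤ n_f−1 = 5, the allowed l_f values are {2, 4}.
For l_f = 2: m_f ∈ {m_i−1, m_i, m_i+1} ∩ [−2, 2] = {-2, -1, 0} → 3 states.
For l_f = 4: m_f ∈ {m_i−1, m_i, m_i+1} ∩ [−4, 4] = {-2, -1, 0} → 3 states.
Total: 6.

6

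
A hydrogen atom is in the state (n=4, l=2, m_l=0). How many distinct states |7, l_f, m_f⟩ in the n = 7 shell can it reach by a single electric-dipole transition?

6

E1 requires Δl = ±1, so l_f ∈ {1, 3}; with 0 ≤ l_f ≤ n_f−1 = 6, the allowed l_f values are {1, 3}.
For l_f = 1: m_f ∈ {m_i−1, m_i, m_i+1} ∩ [−1, 1] = {-1, 0, 1} → 3 states.
For l_f = 3: m_f ∈ {m_i−1, m_i, m_i+1} ∩ [−3, 3] = {-1, 0, 1} → 3 states.
Total: 6.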